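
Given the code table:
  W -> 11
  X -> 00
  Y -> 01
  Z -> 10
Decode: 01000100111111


Decoding:
01 -> Y
00 -> X
01 -> Y
00 -> X
11 -> W
11 -> W
11 -> W


Result: YXYXWWW


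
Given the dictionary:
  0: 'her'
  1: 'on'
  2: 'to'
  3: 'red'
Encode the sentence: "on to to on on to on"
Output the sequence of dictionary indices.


Look up each word in the dictionary:
  'on' -> 1
  'to' -> 2
  'to' -> 2
  'on' -> 1
  'on' -> 1
  'to' -> 2
  'on' -> 1

Encoded: [1, 2, 2, 1, 1, 2, 1]


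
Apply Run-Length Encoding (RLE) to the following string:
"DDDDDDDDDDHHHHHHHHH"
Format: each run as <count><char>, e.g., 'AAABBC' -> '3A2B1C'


Scanning runs left to right:
  i=0: run of 'D' x 10 -> '10D'
  i=10: run of 'H' x 9 -> '9H'

RLE = 10D9H


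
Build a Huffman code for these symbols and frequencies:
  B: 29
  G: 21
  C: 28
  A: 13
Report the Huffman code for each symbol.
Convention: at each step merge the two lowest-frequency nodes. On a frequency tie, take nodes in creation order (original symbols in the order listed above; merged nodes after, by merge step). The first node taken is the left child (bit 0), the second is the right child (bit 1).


Huffman tree construction:
Step 1: Merge A(13) + G(21) = 34
Step 2: Merge C(28) + B(29) = 57
Step 3: Merge (A+G)(34) + (C+B)(57) = 91
Read each symbol's code off the tree from the root (left child = 0, right child = 1).

Codes:
  B: 11 (length 2)
  G: 01 (length 2)
  C: 10 (length 2)
  A: 00 (length 2)
Average code length: 182/91 = 2.0000 bits/symbol


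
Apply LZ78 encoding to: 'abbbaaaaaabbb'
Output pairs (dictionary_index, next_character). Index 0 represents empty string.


LZ78 encoding steps:
Dictionary: {0: ''}
Step 1: w='' (idx 0), next='a' -> output (0, 'a'), add 'a' as idx 1
Step 2: w='' (idx 0), next='b' -> output (0, 'b'), add 'b' as idx 2
Step 3: w='b' (idx 2), next='b' -> output (2, 'b'), add 'bb' as idx 3
Step 4: w='a' (idx 1), next='a' -> output (1, 'a'), add 'aa' as idx 4
Step 5: w='aa' (idx 4), next='a' -> output (4, 'a'), add 'aaa' as idx 5
Step 6: w='a' (idx 1), next='b' -> output (1, 'b'), add 'ab' as idx 6
Step 7: w='bb' (idx 3), end of input -> output (3, '')


Encoded: [(0, 'a'), (0, 'b'), (2, 'b'), (1, 'a'), (4, 'a'), (1, 'b'), (3, '')]


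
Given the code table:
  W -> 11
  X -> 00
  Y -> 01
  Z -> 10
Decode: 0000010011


Decoding:
00 -> X
00 -> X
01 -> Y
00 -> X
11 -> W


Result: XXYXW


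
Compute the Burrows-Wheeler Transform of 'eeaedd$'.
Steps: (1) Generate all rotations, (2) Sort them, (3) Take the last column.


Rotations (sorted):
  0: $eeaedd -> last char: d
  1: aedd$ee -> last char: e
  2: d$eeaed -> last char: d
  3: dd$eeae -> last char: e
  4: eaedd$e -> last char: e
  5: edd$eea -> last char: a
  6: eeaedd$ -> last char: $


BWT = dedeea$


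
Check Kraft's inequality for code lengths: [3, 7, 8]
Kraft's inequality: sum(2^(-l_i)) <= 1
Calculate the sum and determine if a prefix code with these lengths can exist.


Sum = 2^(-3) + 2^(-7) + 2^(-8)
    = 0.125 + 0.0078125 + 0.00390625
    = 35/256 = 0.13671875
Since 0.13671875 <= 1, Kraft's inequality IS satisfied.
A prefix code with these lengths CAN exist.

Kraft sum = 0.13671875. Satisfied.


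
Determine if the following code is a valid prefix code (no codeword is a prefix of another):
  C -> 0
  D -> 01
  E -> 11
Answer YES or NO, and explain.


Checking each pair (does one codeword prefix another?):
  C='0' vs D='01': prefix -- VIOLATION

NO -- this is NOT a valid prefix code. C (0) is a prefix of D (01).


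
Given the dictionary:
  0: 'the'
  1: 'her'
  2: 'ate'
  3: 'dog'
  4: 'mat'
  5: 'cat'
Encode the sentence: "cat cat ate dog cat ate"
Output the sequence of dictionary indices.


Look up each word in the dictionary:
  'cat' -> 5
  'cat' -> 5
  'ate' -> 2
  'dog' -> 3
  'cat' -> 5
  'ate' -> 2

Encoded: [5, 5, 2, 3, 5, 2]


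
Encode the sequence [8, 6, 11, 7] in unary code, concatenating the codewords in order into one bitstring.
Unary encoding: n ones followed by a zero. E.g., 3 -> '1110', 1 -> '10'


Encode each number as n ones followed by a terminating 0:
  8 -> 111111110 (9 bits)
  6 -> 1111110 (7 bits)
  11 -> 111111111110 (12 bits)
  7 -> 11111110 (8 bits)
Total length = 9 + 7 + 12 + 8 = 36 bits.

Unary([8, 6, 11, 7]) = 111111110111111011111111111011111110 (36 bits)


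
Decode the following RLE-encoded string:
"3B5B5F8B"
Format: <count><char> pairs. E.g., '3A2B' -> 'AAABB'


Expanding each <count><char> pair:
  3B -> 'BBB'
  5B -> 'BBBBB'
  5F -> 'FFFFF'
  8B -> 'BBBBBBBB'

Decoded = BBBBBBBBFFFFFBBBBBBBB


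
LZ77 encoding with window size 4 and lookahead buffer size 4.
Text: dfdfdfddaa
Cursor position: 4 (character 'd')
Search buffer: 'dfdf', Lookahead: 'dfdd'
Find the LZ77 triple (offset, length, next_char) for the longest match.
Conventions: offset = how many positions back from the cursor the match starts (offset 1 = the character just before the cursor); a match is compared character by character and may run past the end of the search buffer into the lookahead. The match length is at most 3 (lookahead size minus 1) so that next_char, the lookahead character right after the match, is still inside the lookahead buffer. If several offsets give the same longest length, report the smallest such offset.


Try each offset into the search buffer:
  offset=1 (pos 3, char 'f'): match length 0
  offset=2 (pos 2, char 'd'): match length 3
  offset=3 (pos 1, char 'f'): match length 0
  offset=4 (pos 0, char 'd'): match length 3
Longest match has length 3, found at offsets 2, 4; take the smallest, offset 2.
next_char = character at position 4 + 3 = 7 -> 'd'

Best match: offset=2, length=3 (matching 'dfd' starting at position 2)
LZ77 triple: (2, 3, 'd')


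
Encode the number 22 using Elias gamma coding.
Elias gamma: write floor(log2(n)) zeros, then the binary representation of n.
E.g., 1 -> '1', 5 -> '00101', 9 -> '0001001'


num_bits = floor(log2(22)) + 1 = 5
leading_zeros = num_bits - 1 = 4
binary(22) = 10110

Elias gamma(22) = '0000' + '10110' = 000010110 (9 bits)


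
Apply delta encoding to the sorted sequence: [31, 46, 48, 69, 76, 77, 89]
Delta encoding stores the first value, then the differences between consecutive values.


First value: 31
Deltas:
  46 - 31 = 15
  48 - 46 = 2
  69 - 48 = 21
  76 - 69 = 7
  77 - 76 = 1
  89 - 77 = 12


Delta encoded: [31, 15, 2, 21, 7, 1, 12]


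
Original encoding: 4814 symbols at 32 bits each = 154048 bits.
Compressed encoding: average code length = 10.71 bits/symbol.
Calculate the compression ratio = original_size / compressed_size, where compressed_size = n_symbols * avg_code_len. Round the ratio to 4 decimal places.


original_size = n_symbols * orig_bits = 4814 * 32 = 154048 bits
compressed_size = n_symbols * avg_code_len = 4814 * 10.71 = 51557.94 bits
ratio = original_size / compressed_size = 154048 / 51557.94 = 2.9879

Compression ratio = 2.9879


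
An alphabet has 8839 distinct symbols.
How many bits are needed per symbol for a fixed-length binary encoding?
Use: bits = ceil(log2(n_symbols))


log2(8839) = 13.1097
Bracket: 2^13 = 8192 < 8839 <= 2^14 = 16384
So ceil(log2(8839)) = 14

bits = ceil(log2(8839)) = ceil(13.1097) = 14 bits


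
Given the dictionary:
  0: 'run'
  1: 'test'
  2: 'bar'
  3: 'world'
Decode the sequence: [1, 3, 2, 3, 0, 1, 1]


Look up each index in the dictionary:
  1 -> 'test'
  3 -> 'world'
  2 -> 'bar'
  3 -> 'world'
  0 -> 'run'
  1 -> 'test'
  1 -> 'test'

Decoded: "test world bar world run test test"


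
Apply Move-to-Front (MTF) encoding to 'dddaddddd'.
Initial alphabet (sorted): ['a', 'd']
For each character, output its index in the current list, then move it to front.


MTF encoding:
'd': index 1 in ['a', 'd'] -> ['d', 'a']
'd': index 0 in ['d', 'a'] -> ['d', 'a']
'd': index 0 in ['d', 'a'] -> ['d', 'a']
'a': index 1 in ['d', 'a'] -> ['a', 'd']
'd': index 1 in ['a', 'd'] -> ['d', 'a']
'd': index 0 in ['d', 'a'] -> ['d', 'a']
'd': index 0 in ['d', 'a'] -> ['d', 'a']
'd': index 0 in ['d', 'a'] -> ['d', 'a']
'd': index 0 in ['d', 'a'] -> ['d', 'a']


Output: [1, 0, 0, 1, 1, 0, 0, 0, 0]


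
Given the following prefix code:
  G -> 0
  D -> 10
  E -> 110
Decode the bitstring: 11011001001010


Decoding step by step:
Bits 110 -> E
Bits 110 -> E
Bits 0 -> G
Bits 10 -> D
Bits 0 -> G
Bits 10 -> D
Bits 10 -> D


Decoded message: EEGDGDD


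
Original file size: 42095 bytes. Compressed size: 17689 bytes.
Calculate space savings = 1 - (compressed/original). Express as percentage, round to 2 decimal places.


ratio = compressed/original = 17689/42095 = 0.420216
savings = 1 - ratio = 1 - 0.420216 = 0.579784
as a percentage: 0.579784 * 100 = 57.98%

Space savings = 1 - 17689/42095 = 57.98%


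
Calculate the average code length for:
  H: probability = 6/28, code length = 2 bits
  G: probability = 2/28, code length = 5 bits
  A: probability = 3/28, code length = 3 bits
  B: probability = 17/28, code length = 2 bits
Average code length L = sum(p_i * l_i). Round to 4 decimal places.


Weighted contributions p_i * l_i:
  H: (6/28) * 2 = 12/28
  G: (2/28) * 5 = 10/28
  A: (3/28) * 3 = 9/28
  B: (17/28) * 2 = 34/28
Sum = (12 + 10 + 9 + 34)/28 = 65/28

L = 65/28 = 2.3214 bits/symbol


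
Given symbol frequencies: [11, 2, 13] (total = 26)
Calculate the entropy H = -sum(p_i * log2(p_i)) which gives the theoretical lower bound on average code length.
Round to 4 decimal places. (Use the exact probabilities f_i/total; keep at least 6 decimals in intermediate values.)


Per-symbol terms -p_i * log2(p_i) with p_i = f_i/26:
  p = 11/26 = 0.423077: log2(p) = -1.241008, -p*log2(p) = 0.525042
  p = 2/26 = 0.076923: log2(p) = -3.700440, -p*log2(p) = 0.284649
  p = 13/26 = 0.500000: log2(p) = -1.000000, -p*log2(p) = 0.500000
H = 0.525042 + 0.284649 + 0.500000 = 1.309691

H = 1.3097 bits/symbol


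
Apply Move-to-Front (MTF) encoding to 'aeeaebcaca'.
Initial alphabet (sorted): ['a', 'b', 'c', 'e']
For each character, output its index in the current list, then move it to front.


MTF encoding:
'a': index 0 in ['a', 'b', 'c', 'e'] -> ['a', 'b', 'c', 'e']
'e': index 3 in ['a', 'b', 'c', 'e'] -> ['e', 'a', 'b', 'c']
'e': index 0 in ['e', 'a', 'b', 'c'] -> ['e', 'a', 'b', 'c']
'a': index 1 in ['e', 'a', 'b', 'c'] -> ['a', 'e', 'b', 'c']
'e': index 1 in ['a', 'e', 'b', 'c'] -> ['e', 'a', 'b', 'c']
'b': index 2 in ['e', 'a', 'b', 'c'] -> ['b', 'e', 'a', 'c']
'c': index 3 in ['b', 'e', 'a', 'c'] -> ['c', 'b', 'e', 'a']
'a': index 3 in ['c', 'b', 'e', 'a'] -> ['a', 'c', 'b', 'e']
'c': index 1 in ['a', 'c', 'b', 'e'] -> ['c', 'a', 'b', 'e']
'a': index 1 in ['c', 'a', 'b', 'e'] -> ['a', 'c', 'b', 'e']


Output: [0, 3, 0, 1, 1, 2, 3, 3, 1, 1]


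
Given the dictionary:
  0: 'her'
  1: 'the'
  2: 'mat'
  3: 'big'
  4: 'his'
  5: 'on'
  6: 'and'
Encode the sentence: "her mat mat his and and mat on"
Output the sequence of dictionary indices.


Look up each word in the dictionary:
  'her' -> 0
  'mat' -> 2
  'mat' -> 2
  'his' -> 4
  'and' -> 6
  'and' -> 6
  'mat' -> 2
  'on' -> 5

Encoded: [0, 2, 2, 4, 6, 6, 2, 5]


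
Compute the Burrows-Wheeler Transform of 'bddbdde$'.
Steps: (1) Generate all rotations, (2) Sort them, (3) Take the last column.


Rotations (sorted):
  0: $bddbdde -> last char: e
  1: bddbdde$ -> last char: $
  2: bdde$bdd -> last char: d
  3: dbdde$bd -> last char: d
  4: ddbdde$b -> last char: b
  5: dde$bddb -> last char: b
  6: de$bddbd -> last char: d
  7: e$bddbdd -> last char: d


BWT = e$ddbbdd


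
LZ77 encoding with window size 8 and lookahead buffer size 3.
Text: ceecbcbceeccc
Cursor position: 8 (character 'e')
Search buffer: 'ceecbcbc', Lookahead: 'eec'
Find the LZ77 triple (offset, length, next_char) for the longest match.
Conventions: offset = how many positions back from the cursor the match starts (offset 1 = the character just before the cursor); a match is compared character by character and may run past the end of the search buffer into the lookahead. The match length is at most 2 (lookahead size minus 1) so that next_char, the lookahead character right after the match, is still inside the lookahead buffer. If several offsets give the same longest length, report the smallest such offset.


Try each offset into the search buffer:
  offset=1 (pos 7, char 'c'): match length 0
  offset=2 (pos 6, char 'b'): match length 0
  offset=3 (pos 5, char 'c'): match length 0
  offset=4 (pos 4, char 'b'): match length 0
  offset=5 (pos 3, char 'c'): match length 0
  offset=6 (pos 2, char 'e'): match length 1
  offset=7 (pos 1, char 'e'): match length 2
  offset=8 (pos 0, char 'c'): match length 0
Longest match has length 2 at offset 7.
next_char = character at position 8 + 2 = 10 -> 'c'

Best match: offset=7, length=2 (matching 'ee' starting at position 1)
LZ77 triple: (7, 2, 'c')


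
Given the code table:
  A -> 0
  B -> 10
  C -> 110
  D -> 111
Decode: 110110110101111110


Decoding:
110 -> C
110 -> C
110 -> C
10 -> B
111 -> D
111 -> D
0 -> A


Result: CCCBDDA


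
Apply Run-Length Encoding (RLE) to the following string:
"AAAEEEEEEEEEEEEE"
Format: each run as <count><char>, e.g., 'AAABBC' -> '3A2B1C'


Scanning runs left to right:
  i=0: run of 'A' x 3 -> '3A'
  i=3: run of 'E' x 13 -> '13E'

RLE = 3A13E


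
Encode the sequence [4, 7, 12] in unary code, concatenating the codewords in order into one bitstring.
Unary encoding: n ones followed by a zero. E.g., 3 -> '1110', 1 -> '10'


Encode each number as n ones followed by a terminating 0:
  4 -> 11110 (5 bits)
  7 -> 11111110 (8 bits)
  12 -> 1111111111110 (13 bits)
Total length = 5 + 8 + 13 = 26 bits.

Unary([4, 7, 12]) = 11110111111101111111111110 (26 bits)


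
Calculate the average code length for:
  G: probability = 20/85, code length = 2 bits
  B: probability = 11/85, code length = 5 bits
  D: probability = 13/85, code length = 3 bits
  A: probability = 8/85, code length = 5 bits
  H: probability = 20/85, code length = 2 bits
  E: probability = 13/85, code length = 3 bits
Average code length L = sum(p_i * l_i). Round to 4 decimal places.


Weighted contributions p_i * l_i:
  G: (20/85) * 2 = 40/85
  B: (11/85) * 5 = 55/85
  D: (13/85) * 3 = 39/85
  A: (8/85) * 5 = 40/85
  H: (20/85) * 2 = 40/85
  E: (13/85) * 3 = 39/85
Sum = (40 + 55 + 39 + 40 + 40 + 39)/85 = 253/85

L = 253/85 = 2.9765 bits/symbol


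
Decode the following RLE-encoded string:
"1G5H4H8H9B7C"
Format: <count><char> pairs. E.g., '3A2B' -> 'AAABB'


Expanding each <count><char> pair:
  1G -> 'G'
  5H -> 'HHHHH'
  4H -> 'HHHH'
  8H -> 'HHHHHHHH'
  9B -> 'BBBBBBBBB'
  7C -> 'CCCCCCC'

Decoded = GHHHHHHHHHHHHHHHHHBBBBBBBBBCCCCCCC


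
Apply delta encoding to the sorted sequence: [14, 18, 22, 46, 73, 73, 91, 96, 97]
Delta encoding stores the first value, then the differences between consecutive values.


First value: 14
Deltas:
  18 - 14 = 4
  22 - 18 = 4
  46 - 22 = 24
  73 - 46 = 27
  73 - 73 = 0
  91 - 73 = 18
  96 - 91 = 5
  97 - 96 = 1


Delta encoded: [14, 4, 4, 24, 27, 0, 18, 5, 1]


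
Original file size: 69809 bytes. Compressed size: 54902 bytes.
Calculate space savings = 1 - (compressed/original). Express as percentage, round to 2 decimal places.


ratio = compressed/original = 54902/69809 = 0.78646
savings = 1 - ratio = 1 - 0.78646 = 0.21354
as a percentage: 0.21354 * 100 = 21.35%

Space savings = 1 - 54902/69809 = 21.35%


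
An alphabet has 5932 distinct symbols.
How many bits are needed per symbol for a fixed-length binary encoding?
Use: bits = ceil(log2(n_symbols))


log2(5932) = 12.5343
Bracket: 2^12 = 4096 < 5932 <= 2^13 = 8192
So ceil(log2(5932)) = 13

bits = ceil(log2(5932)) = ceil(12.5343) = 13 bits


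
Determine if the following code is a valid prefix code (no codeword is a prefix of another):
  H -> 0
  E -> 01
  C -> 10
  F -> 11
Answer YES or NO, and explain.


Checking each pair (does one codeword prefix another?):
  H='0' vs E='01': prefix -- VIOLATION

NO -- this is NOT a valid prefix code. H (0) is a prefix of E (01).


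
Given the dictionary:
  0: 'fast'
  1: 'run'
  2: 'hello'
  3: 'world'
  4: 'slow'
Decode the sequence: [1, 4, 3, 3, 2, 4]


Look up each index in the dictionary:
  1 -> 'run'
  4 -> 'slow'
  3 -> 'world'
  3 -> 'world'
  2 -> 'hello'
  4 -> 'slow'

Decoded: "run slow world world hello slow"


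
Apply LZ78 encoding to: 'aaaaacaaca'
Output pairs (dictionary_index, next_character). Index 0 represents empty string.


LZ78 encoding steps:
Dictionary: {0: ''}
Step 1: w='' (idx 0), next='a' -> output (0, 'a'), add 'a' as idx 1
Step 2: w='a' (idx 1), next='a' -> output (1, 'a'), add 'aa' as idx 2
Step 3: w='aa' (idx 2), next='c' -> output (2, 'c'), add 'aac' as idx 3
Step 4: w='aac' (idx 3), next='a' -> output (3, 'a'), add 'aaca' as idx 4


Encoded: [(0, 'a'), (1, 'a'), (2, 'c'), (3, 'a')]


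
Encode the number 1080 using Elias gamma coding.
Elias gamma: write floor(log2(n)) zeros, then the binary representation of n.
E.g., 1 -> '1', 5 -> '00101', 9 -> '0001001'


num_bits = floor(log2(1080)) + 1 = 11
leading_zeros = num_bits - 1 = 10
binary(1080) = 10000111000

Elias gamma(1080) = '0000000000' + '10000111000' = 000000000010000111000 (21 bits)


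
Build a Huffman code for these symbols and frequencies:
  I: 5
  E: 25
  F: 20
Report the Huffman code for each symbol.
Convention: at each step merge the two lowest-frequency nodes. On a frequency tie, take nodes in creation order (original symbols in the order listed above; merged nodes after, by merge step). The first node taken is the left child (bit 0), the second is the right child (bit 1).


Huffman tree construction:
Step 1: Merge I(5) + F(20) = 25
Step 2: Merge E(25) + (I+F)(25) = 50
Read each symbol's code off the tree from the root (left child = 0, right child = 1).

Codes:
  I: 10 (length 2)
  E: 0 (length 1)
  F: 11 (length 2)
Average code length: 75/50 = 1.5000 bits/symbol


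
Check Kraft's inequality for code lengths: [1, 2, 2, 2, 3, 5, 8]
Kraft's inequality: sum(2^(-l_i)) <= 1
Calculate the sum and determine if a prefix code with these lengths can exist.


Sum = 2^(-1) + 2^(-2) + 2^(-2) + 2^(-2) + 2^(-3) + 2^(-5) + 2^(-8)
    = 0.5 + 0.25 + 0.25 + 0.25 + 0.125 + 0.03125 + 0.00390625
    = 361/256 = 1.41015625
Since 1.41015625 > 1, Kraft's inequality is NOT satisfied.
A prefix code with these lengths CANNOT exist.

Kraft sum = 1.41015625. Not satisfied.


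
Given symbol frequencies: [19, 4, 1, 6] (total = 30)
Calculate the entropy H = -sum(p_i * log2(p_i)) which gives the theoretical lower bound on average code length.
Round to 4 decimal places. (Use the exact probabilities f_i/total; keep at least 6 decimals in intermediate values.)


Per-symbol terms -p_i * log2(p_i) with p_i = f_i/30:
  p = 19/30 = 0.633333: log2(p) = -0.658963, -p*log2(p) = 0.417343
  p = 4/30 = 0.133333: log2(p) = -2.906891, -p*log2(p) = 0.387585
  p = 1/30 = 0.033333: log2(p) = -4.906891, -p*log2(p) = 0.163563
  p = 6/30 = 0.200000: log2(p) = -2.321928, -p*log2(p) = 0.464386
H = 0.417343 + 0.387585 + 0.163563 + 0.464386 = 1.432877

H = 1.4329 bits/symbol


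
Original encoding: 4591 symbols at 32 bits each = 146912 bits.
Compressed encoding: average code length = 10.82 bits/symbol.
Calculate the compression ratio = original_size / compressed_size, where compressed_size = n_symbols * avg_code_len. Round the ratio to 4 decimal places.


original_size = n_symbols * orig_bits = 4591 * 32 = 146912 bits
compressed_size = n_symbols * avg_code_len = 4591 * 10.82 = 49674.62 bits
ratio = original_size / compressed_size = 146912 / 49674.62 = 2.9575

Compression ratio = 2.9575


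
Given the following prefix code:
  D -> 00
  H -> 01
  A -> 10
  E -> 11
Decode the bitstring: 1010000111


Decoding step by step:
Bits 10 -> A
Bits 10 -> A
Bits 00 -> D
Bits 01 -> H
Bits 11 -> E


Decoded message: AADHE


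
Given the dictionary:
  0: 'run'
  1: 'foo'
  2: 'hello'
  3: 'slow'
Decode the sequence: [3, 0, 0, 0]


Look up each index in the dictionary:
  3 -> 'slow'
  0 -> 'run'
  0 -> 'run'
  0 -> 'run'

Decoded: "slow run run run"


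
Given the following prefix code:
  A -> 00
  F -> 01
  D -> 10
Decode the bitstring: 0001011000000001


Decoding step by step:
Bits 00 -> A
Bits 01 -> F
Bits 01 -> F
Bits 10 -> D
Bits 00 -> A
Bits 00 -> A
Bits 00 -> A
Bits 01 -> F


Decoded message: AFFDAAAF


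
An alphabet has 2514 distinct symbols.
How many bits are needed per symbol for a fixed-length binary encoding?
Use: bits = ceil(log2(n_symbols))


log2(2514) = 11.2958
Bracket: 2^11 = 2048 < 2514 <= 2^12 = 4096
So ceil(log2(2514)) = 12

bits = ceil(log2(2514)) = ceil(11.2958) = 12 bits


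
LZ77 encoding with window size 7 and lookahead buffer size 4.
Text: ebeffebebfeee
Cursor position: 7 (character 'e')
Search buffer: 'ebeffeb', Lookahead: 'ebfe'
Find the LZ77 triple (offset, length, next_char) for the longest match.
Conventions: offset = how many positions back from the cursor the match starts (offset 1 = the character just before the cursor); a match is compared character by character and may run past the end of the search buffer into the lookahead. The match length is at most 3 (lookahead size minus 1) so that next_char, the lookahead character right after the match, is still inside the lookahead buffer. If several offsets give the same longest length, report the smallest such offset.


Try each offset into the search buffer:
  offset=1 (pos 6, char 'b'): match length 0
  offset=2 (pos 5, char 'e'): match length 2
  offset=3 (pos 4, char 'f'): match length 0
  offset=4 (pos 3, char 'f'): match length 0
  offset=5 (pos 2, char 'e'): match length 1
  offset=6 (pos 1, char 'b'): match length 0
  offset=7 (pos 0, char 'e'): match length 2
Longest match has length 2, found at offsets 2, 7; take the smallest, offset 2.
next_char = character at position 7 + 2 = 9 -> 'f'

Best match: offset=2, length=2 (matching 'eb' starting at position 5)
LZ77 triple: (2, 2, 'f')


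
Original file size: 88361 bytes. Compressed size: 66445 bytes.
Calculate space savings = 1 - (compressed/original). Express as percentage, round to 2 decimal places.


ratio = compressed/original = 66445/88361 = 0.751972
savings = 1 - ratio = 1 - 0.751972 = 0.248028
as a percentage: 0.248028 * 100 = 24.8%

Space savings = 1 - 66445/88361 = 24.8%


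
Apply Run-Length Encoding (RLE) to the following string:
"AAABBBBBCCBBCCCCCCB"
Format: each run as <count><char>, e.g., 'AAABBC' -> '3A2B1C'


Scanning runs left to right:
  i=0: run of 'A' x 3 -> '3A'
  i=3: run of 'B' x 5 -> '5B'
  i=8: run of 'C' x 2 -> '2C'
  i=10: run of 'B' x 2 -> '2B'
  i=12: run of 'C' x 6 -> '6C'
  i=18: run of 'B' x 1 -> '1B'

RLE = 3A5B2C2B6C1B


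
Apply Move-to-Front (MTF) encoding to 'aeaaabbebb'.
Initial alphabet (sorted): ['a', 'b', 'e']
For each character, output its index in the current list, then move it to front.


MTF encoding:
'a': index 0 in ['a', 'b', 'e'] -> ['a', 'b', 'e']
'e': index 2 in ['a', 'b', 'e'] -> ['e', 'a', 'b']
'a': index 1 in ['e', 'a', 'b'] -> ['a', 'e', 'b']
'a': index 0 in ['a', 'e', 'b'] -> ['a', 'e', 'b']
'a': index 0 in ['a', 'e', 'b'] -> ['a', 'e', 'b']
'b': index 2 in ['a', 'e', 'b'] -> ['b', 'a', 'e']
'b': index 0 in ['b', 'a', 'e'] -> ['b', 'a', 'e']
'e': index 2 in ['b', 'a', 'e'] -> ['e', 'b', 'a']
'b': index 1 in ['e', 'b', 'a'] -> ['b', 'e', 'a']
'b': index 0 in ['b', 'e', 'a'] -> ['b', 'e', 'a']


Output: [0, 2, 1, 0, 0, 2, 0, 2, 1, 0]


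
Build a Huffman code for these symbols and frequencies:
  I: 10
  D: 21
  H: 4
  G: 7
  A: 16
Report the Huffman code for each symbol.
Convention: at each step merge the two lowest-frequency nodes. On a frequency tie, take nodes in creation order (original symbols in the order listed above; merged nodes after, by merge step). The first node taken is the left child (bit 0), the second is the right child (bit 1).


Huffman tree construction:
Step 1: Merge H(4) + G(7) = 11
Step 2: Merge I(10) + (H+G)(11) = 21
Step 3: Merge A(16) + D(21) = 37
Step 4: Merge (I+(H+G))(21) + (A+D)(37) = 58
Read each symbol's code off the tree from the root (left child = 0, right child = 1).

Codes:
  I: 00 (length 2)
  D: 11 (length 2)
  H: 010 (length 3)
  G: 011 (length 3)
  A: 10 (length 2)
Average code length: 127/58 = 2.1897 bits/symbol


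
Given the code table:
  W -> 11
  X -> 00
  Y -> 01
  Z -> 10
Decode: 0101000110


Decoding:
01 -> Y
01 -> Y
00 -> X
01 -> Y
10 -> Z


Result: YYXYZ


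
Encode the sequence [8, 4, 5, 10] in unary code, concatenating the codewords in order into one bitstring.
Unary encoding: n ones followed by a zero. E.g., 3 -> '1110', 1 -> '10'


Encode each number as n ones followed by a terminating 0:
  8 -> 111111110 (9 bits)
  4 -> 11110 (5 bits)
  5 -> 111110 (6 bits)
  10 -> 11111111110 (11 bits)
Total length = 9 + 5 + 6 + 11 = 31 bits.

Unary([8, 4, 5, 10]) = 1111111101111011111011111111110 (31 bits)


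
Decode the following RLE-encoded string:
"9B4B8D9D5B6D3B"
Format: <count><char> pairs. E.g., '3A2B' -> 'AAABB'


Expanding each <count><char> pair:
  9B -> 'BBBBBBBBB'
  4B -> 'BBBB'
  8D -> 'DDDDDDDD'
  9D -> 'DDDDDDDDD'
  5B -> 'BBBBB'
  6D -> 'DDDDDD'
  3B -> 'BBB'

Decoded = BBBBBBBBBBBBBDDDDDDDDDDDDDDDDDBBBBBDDDDDDBBB


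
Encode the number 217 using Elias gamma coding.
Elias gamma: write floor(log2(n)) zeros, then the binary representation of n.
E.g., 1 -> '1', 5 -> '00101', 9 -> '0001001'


num_bits = floor(log2(217)) + 1 = 8
leading_zeros = num_bits - 1 = 7
binary(217) = 11011001

Elias gamma(217) = '0000000' + '11011001' = 000000011011001 (15 bits)


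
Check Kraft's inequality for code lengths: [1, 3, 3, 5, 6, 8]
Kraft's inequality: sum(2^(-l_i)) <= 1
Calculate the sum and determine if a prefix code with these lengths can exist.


Sum = 2^(-1) + 2^(-3) + 2^(-3) + 2^(-5) + 2^(-6) + 2^(-8)
    = 0.5 + 0.125 + 0.125 + 0.03125 + 0.015625 + 0.00390625
    = 205/256 = 0.80078125
Since 0.80078125 <= 1, Kraft's inequality IS satisfied.
A prefix code with these lengths CAN exist.

Kraft sum = 0.80078125. Satisfied.


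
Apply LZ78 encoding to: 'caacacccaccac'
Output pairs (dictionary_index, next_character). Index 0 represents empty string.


LZ78 encoding steps:
Dictionary: {0: ''}
Step 1: w='' (idx 0), next='c' -> output (0, 'c'), add 'c' as idx 1
Step 2: w='' (idx 0), next='a' -> output (0, 'a'), add 'a' as idx 2
Step 3: w='a' (idx 2), next='c' -> output (2, 'c'), add 'ac' as idx 3
Step 4: w='ac' (idx 3), next='c' -> output (3, 'c'), add 'acc' as idx 4
Step 5: w='c' (idx 1), next='a' -> output (1, 'a'), add 'ca' as idx 5
Step 6: w='c' (idx 1), next='c' -> output (1, 'c'), add 'cc' as idx 6
Step 7: w='ac' (idx 3), end of input -> output (3, '')


Encoded: [(0, 'c'), (0, 'a'), (2, 'c'), (3, 'c'), (1, 'a'), (1, 'c'), (3, '')]


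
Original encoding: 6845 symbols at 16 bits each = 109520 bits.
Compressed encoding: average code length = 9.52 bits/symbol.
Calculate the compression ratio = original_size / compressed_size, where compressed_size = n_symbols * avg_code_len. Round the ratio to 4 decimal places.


original_size = n_symbols * orig_bits = 6845 * 16 = 109520 bits
compressed_size = n_symbols * avg_code_len = 6845 * 9.52 = 65164.4 bits
ratio = original_size / compressed_size = 109520 / 65164.4 = 1.6807

Compression ratio = 1.6807


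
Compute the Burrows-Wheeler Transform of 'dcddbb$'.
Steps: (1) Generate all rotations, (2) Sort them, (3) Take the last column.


Rotations (sorted):
  0: $dcddbb -> last char: b
  1: b$dcddb -> last char: b
  2: bb$dcdd -> last char: d
  3: cddbb$d -> last char: d
  4: dbb$dcd -> last char: d
  5: dcddbb$ -> last char: $
  6: ddbb$dc -> last char: c


BWT = bbddd$c


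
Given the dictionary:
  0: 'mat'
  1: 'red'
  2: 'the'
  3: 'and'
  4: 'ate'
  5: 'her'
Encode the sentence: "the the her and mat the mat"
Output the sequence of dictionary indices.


Look up each word in the dictionary:
  'the' -> 2
  'the' -> 2
  'her' -> 5
  'and' -> 3
  'mat' -> 0
  'the' -> 2
  'mat' -> 0

Encoded: [2, 2, 5, 3, 0, 2, 0]


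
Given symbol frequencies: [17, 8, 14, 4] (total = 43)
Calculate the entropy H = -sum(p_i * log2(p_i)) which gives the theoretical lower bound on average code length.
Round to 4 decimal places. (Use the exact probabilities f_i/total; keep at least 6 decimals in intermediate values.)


Per-symbol terms -p_i * log2(p_i) with p_i = f_i/43:
  p = 17/43 = 0.395349: log2(p) = -1.338802, -p*log2(p) = 0.529294
  p = 8/43 = 0.186047: log2(p) = -2.426265, -p*log2(p) = 0.451398
  p = 14/43 = 0.325581: log2(p) = -1.618910, -p*log2(p) = 0.527087
  p = 4/43 = 0.093023: log2(p) = -3.426265, -p*log2(p) = 0.318722
H = 0.529294 + 0.451398 + 0.527087 + 0.318722 = 1.826501

H = 1.8265 bits/symbol


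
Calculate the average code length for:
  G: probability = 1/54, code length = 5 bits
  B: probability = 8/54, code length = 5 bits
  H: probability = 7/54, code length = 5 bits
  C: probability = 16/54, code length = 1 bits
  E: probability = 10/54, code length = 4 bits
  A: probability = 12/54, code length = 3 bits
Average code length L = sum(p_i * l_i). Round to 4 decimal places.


Weighted contributions p_i * l_i:
  G: (1/54) * 5 = 5/54
  B: (8/54) * 5 = 40/54
  H: (7/54) * 5 = 35/54
  C: (16/54) * 1 = 16/54
  E: (10/54) * 4 = 40/54
  A: (12/54) * 3 = 36/54
Sum = (5 + 40 + 35 + 16 + 40 + 36)/54 = 172/54

L = 172/54 = 3.1852 bits/symbol


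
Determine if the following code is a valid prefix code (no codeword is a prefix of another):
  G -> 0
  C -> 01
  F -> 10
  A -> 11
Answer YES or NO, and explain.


Checking each pair (does one codeword prefix another?):
  G='0' vs C='01': prefix -- VIOLATION

NO -- this is NOT a valid prefix code. G (0) is a prefix of C (01).


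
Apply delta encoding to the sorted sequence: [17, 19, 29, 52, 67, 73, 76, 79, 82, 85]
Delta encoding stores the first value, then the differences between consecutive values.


First value: 17
Deltas:
  19 - 17 = 2
  29 - 19 = 10
  52 - 29 = 23
  67 - 52 = 15
  73 - 67 = 6
  76 - 73 = 3
  79 - 76 = 3
  82 - 79 = 3
  85 - 82 = 3


Delta encoded: [17, 2, 10, 23, 15, 6, 3, 3, 3, 3]


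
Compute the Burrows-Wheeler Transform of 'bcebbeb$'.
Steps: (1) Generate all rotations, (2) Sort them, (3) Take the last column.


Rotations (sorted):
  0: $bcebbeb -> last char: b
  1: b$bcebbe -> last char: e
  2: bbeb$bce -> last char: e
  3: bcebbeb$ -> last char: $
  4: beb$bceb -> last char: b
  5: cebbeb$b -> last char: b
  6: eb$bcebb -> last char: b
  7: ebbeb$bc -> last char: c


BWT = bee$bbbc


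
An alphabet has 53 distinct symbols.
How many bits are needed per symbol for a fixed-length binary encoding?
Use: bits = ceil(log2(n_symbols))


log2(53) = 5.7279
Bracket: 2^5 = 32 < 53 <= 2^6 = 64
So ceil(log2(53)) = 6

bits = ceil(log2(53)) = ceil(5.7279) = 6 bits


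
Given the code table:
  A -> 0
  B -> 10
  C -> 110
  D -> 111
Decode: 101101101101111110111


Decoding:
10 -> B
110 -> C
110 -> C
110 -> C
111 -> D
111 -> D
0 -> A
111 -> D


Result: BCCCDDAD


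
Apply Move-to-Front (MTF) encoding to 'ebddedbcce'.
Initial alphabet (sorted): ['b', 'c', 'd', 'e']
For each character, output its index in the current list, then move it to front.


MTF encoding:
'e': index 3 in ['b', 'c', 'd', 'e'] -> ['e', 'b', 'c', 'd']
'b': index 1 in ['e', 'b', 'c', 'd'] -> ['b', 'e', 'c', 'd']
'd': index 3 in ['b', 'e', 'c', 'd'] -> ['d', 'b', 'e', 'c']
'd': index 0 in ['d', 'b', 'e', 'c'] -> ['d', 'b', 'e', 'c']
'e': index 2 in ['d', 'b', 'e', 'c'] -> ['e', 'd', 'b', 'c']
'd': index 1 in ['e', 'd', 'b', 'c'] -> ['d', 'e', 'b', 'c']
'b': index 2 in ['d', 'e', 'b', 'c'] -> ['b', 'd', 'e', 'c']
'c': index 3 in ['b', 'd', 'e', 'c'] -> ['c', 'b', 'd', 'e']
'c': index 0 in ['c', 'b', 'd', 'e'] -> ['c', 'b', 'd', 'e']
'e': index 3 in ['c', 'b', 'd', 'e'] -> ['e', 'c', 'b', 'd']


Output: [3, 1, 3, 0, 2, 1, 2, 3, 0, 3]


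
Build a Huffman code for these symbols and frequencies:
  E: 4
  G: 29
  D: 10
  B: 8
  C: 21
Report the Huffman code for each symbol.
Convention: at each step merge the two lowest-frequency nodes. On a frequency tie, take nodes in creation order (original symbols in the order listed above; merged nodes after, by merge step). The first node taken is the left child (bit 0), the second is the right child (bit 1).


Huffman tree construction:
Step 1: Merge E(4) + B(8) = 12
Step 2: Merge D(10) + (E+B)(12) = 22
Step 3: Merge C(21) + (D+(E+B))(22) = 43
Step 4: Merge G(29) + (C+(D+(E+B)))(43) = 72
Read each symbol's code off the tree from the root (left child = 0, right child = 1).

Codes:
  E: 1110 (length 4)
  G: 0 (length 1)
  D: 110 (length 3)
  B: 1111 (length 4)
  C: 10 (length 2)
Average code length: 149/72 = 2.0694 bits/symbol


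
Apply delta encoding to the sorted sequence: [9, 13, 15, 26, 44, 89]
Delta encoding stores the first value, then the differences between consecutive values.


First value: 9
Deltas:
  13 - 9 = 4
  15 - 13 = 2
  26 - 15 = 11
  44 - 26 = 18
  89 - 44 = 45


Delta encoded: [9, 4, 2, 11, 18, 45]


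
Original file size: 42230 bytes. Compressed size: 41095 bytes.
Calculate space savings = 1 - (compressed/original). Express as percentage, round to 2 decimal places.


ratio = compressed/original = 41095/42230 = 0.973123
savings = 1 - ratio = 1 - 0.973123 = 0.026877
as a percentage: 0.026877 * 100 = 2.69%

Space savings = 1 - 41095/42230 = 2.69%


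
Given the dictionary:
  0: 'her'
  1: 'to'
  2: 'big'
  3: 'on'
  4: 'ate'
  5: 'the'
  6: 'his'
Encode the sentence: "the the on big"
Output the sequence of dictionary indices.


Look up each word in the dictionary:
  'the' -> 5
  'the' -> 5
  'on' -> 3
  'big' -> 2

Encoded: [5, 5, 3, 2]


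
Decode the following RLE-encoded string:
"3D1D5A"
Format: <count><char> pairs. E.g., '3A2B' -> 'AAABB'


Expanding each <count><char> pair:
  3D -> 'DDD'
  1D -> 'D'
  5A -> 'AAAAA'

Decoded = DDDDAAAAA


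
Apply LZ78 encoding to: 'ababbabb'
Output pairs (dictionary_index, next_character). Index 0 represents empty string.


LZ78 encoding steps:
Dictionary: {0: ''}
Step 1: w='' (idx 0), next='a' -> output (0, 'a'), add 'a' as idx 1
Step 2: w='' (idx 0), next='b' -> output (0, 'b'), add 'b' as idx 2
Step 3: w='a' (idx 1), next='b' -> output (1, 'b'), add 'ab' as idx 3
Step 4: w='b' (idx 2), next='a' -> output (2, 'a'), add 'ba' as idx 4
Step 5: w='b' (idx 2), next='b' -> output (2, 'b'), add 'bb' as idx 5


Encoded: [(0, 'a'), (0, 'b'), (1, 'b'), (2, 'a'), (2, 'b')]


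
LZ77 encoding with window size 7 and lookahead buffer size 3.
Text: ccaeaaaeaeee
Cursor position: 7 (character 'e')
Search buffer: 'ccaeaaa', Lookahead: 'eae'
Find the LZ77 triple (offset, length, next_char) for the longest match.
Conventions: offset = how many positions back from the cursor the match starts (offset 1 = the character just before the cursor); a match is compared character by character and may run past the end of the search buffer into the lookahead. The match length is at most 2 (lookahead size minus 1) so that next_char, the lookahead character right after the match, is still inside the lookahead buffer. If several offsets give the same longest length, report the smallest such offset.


Try each offset into the search buffer:
  offset=1 (pos 6, char 'a'): match length 0
  offset=2 (pos 5, char 'a'): match length 0
  offset=3 (pos 4, char 'a'): match length 0
  offset=4 (pos 3, char 'e'): match length 2
  offset=5 (pos 2, char 'a'): match length 0
  offset=6 (pos 1, char 'c'): match length 0
  offset=7 (pos 0, char 'c'): match length 0
Longest match has length 2 at offset 4.
next_char = character at position 7 + 2 = 9 -> 'e'

Best match: offset=4, length=2 (matching 'ea' starting at position 3)
LZ77 triple: (4, 2, 'e')


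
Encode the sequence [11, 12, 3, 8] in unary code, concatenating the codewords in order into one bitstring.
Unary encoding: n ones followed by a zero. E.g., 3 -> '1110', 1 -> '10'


Encode each number as n ones followed by a terminating 0:
  11 -> 111111111110 (12 bits)
  12 -> 1111111111110 (13 bits)
  3 -> 1110 (4 bits)
  8 -> 111111110 (9 bits)
Total length = 12 + 13 + 4 + 9 = 38 bits.

Unary([11, 12, 3, 8]) = 11111111111011111111111101110111111110 (38 bits)


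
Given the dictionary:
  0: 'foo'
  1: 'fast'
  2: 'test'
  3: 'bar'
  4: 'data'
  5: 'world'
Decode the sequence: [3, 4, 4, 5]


Look up each index in the dictionary:
  3 -> 'bar'
  4 -> 'data'
  4 -> 'data'
  5 -> 'world'

Decoded: "bar data data world"


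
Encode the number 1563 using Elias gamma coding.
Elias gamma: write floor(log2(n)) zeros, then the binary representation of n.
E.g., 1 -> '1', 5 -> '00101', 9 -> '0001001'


num_bits = floor(log2(1563)) + 1 = 11
leading_zeros = num_bits - 1 = 10
binary(1563) = 11000011011

Elias gamma(1563) = '0000000000' + '11000011011' = 000000000011000011011 (21 bits)


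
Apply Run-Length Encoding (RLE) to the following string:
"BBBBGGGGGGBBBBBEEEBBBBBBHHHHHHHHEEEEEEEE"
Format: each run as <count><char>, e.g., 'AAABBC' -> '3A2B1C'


Scanning runs left to right:
  i=0: run of 'B' x 4 -> '4B'
  i=4: run of 'G' x 6 -> '6G'
  i=10: run of 'B' x 5 -> '5B'
  i=15: run of 'E' x 3 -> '3E'
  i=18: run of 'B' x 6 -> '6B'
  i=24: run of 'H' x 8 -> '8H'
  i=32: run of 'E' x 8 -> '8E'

RLE = 4B6G5B3E6B8H8E


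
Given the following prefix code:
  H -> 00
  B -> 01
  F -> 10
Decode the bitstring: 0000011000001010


Decoding step by step:
Bits 00 -> H
Bits 00 -> H
Bits 01 -> B
Bits 10 -> F
Bits 00 -> H
Bits 00 -> H
Bits 10 -> F
Bits 10 -> F


Decoded message: HHBFHHFF


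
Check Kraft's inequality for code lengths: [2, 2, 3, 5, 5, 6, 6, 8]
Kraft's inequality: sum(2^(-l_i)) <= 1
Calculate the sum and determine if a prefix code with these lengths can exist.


Sum = 2^(-2) + 2^(-2) + 2^(-3) + 2^(-5) + 2^(-5) + 2^(-6) + 2^(-6) + 2^(-8)
    = 0.25 + 0.25 + 0.125 + 0.03125 + 0.03125 + 0.015625 + 0.015625 + 0.00390625
    = 185/256 = 0.72265625
Since 0.72265625 <= 1, Kraft's inequality IS satisfied.
A prefix code with these lengths CAN exist.

Kraft sum = 0.72265625. Satisfied.


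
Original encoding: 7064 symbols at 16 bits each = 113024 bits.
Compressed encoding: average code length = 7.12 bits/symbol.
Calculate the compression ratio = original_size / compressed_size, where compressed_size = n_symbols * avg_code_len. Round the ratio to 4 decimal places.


original_size = n_symbols * orig_bits = 7064 * 16 = 113024 bits
compressed_size = n_symbols * avg_code_len = 7064 * 7.12 = 50295.68 bits
ratio = original_size / compressed_size = 113024 / 50295.68 = 2.2472

Compression ratio = 2.2472


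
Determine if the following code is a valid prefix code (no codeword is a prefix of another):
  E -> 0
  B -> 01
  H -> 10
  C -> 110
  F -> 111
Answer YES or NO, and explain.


Checking each pair (does one codeword prefix another?):
  E='0' vs B='01': prefix -- VIOLATION

NO -- this is NOT a valid prefix code. E (0) is a prefix of B (01).


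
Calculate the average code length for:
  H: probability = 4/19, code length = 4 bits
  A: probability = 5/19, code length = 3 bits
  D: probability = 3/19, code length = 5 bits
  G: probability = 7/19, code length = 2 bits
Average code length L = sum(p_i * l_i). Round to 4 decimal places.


Weighted contributions p_i * l_i:
  H: (4/19) * 4 = 16/19
  A: (5/19) * 3 = 15/19
  D: (3/19) * 5 = 15/19
  G: (7/19) * 2 = 14/19
Sum = (16 + 15 + 15 + 14)/19 = 60/19

L = 60/19 = 3.1579 bits/symbol


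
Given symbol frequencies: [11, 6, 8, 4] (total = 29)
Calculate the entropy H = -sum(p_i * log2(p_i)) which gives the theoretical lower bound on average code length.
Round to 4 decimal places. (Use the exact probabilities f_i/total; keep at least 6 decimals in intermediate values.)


Per-symbol terms -p_i * log2(p_i) with p_i = f_i/29:
  p = 11/29 = 0.379310: log2(p) = -1.398549, -p*log2(p) = 0.530484
  p = 6/29 = 0.206897: log2(p) = -2.273018, -p*log2(p) = 0.470280
  p = 8/29 = 0.275862: log2(p) = -1.857981, -p*log2(p) = 0.512546
  p = 4/29 = 0.137931: log2(p) = -2.857981, -p*log2(p) = 0.394204
H = 0.530484 + 0.470280 + 0.512546 + 0.394204 = 1.907514

H = 1.9075 bits/symbol


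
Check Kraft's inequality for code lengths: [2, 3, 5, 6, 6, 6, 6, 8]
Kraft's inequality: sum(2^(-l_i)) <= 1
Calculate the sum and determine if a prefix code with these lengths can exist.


Sum = 2^(-2) + 2^(-3) + 2^(-5) + 2^(-6) + 2^(-6) + 2^(-6) + 2^(-6) + 2^(-8)
    = 0.25 + 0.125 + 0.03125 + 0.015625 + 0.015625 + 0.015625 + 0.015625 + 0.00390625
    = 121/256 = 0.47265625
Since 0.47265625 <= 1, Kraft's inequality IS satisfied.
A prefix code with these lengths CAN exist.

Kraft sum = 0.47265625. Satisfied.
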